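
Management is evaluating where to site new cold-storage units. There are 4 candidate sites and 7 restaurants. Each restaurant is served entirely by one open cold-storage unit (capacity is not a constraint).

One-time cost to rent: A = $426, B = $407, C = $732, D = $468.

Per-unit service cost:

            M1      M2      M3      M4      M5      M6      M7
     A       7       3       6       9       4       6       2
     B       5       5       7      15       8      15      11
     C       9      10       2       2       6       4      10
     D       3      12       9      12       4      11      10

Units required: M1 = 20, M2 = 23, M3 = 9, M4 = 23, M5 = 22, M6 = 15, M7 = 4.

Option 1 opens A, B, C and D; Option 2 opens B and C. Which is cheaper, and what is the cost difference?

Option 1: {A, B, C, D}: M1→D 3·20=60, M2→A 3·23=69, M3→C 2·9=18, M4→C 2·23=46, M5→A 4·22=88, M6→C 4·15=60, M7→A 2·4=8. Service 349; fixed 2033; total 2382.
Option 2: {B, C}: M1→B 5·20=100, M2→B 5·23=115, M3→C 2·9=18, M4→C 2·23=46, M5→C 6·22=132, M6→C 4·15=60, M7→C 10·4=40. Service 511; fixed 1139; total 1650.
Difference: |2382 − 1650| = 732.

Option 2 is cheaper by 732.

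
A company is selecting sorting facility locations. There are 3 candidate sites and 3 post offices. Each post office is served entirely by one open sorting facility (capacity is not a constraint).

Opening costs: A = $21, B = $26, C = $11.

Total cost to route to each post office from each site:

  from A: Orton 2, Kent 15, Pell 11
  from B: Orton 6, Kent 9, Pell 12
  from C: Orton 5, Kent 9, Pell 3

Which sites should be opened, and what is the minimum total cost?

For any fixed open set, each post office goes to its cheapest open site; total = fixed + service.
{C}: Orton→C 5, Kent→C 9, Pell→C 3. Service 17; fixed 11; total 28.
{A, C}: service 14 + fixed 32 = 46
{A}: Orton→A 2, Kent→A 15, Pell→A 11. Service 28; fixed 21; total 49.
{A, B, C}: service 14 + fixed 58 = 72
No other subset beats 28.

Open C only; minimum total cost 28.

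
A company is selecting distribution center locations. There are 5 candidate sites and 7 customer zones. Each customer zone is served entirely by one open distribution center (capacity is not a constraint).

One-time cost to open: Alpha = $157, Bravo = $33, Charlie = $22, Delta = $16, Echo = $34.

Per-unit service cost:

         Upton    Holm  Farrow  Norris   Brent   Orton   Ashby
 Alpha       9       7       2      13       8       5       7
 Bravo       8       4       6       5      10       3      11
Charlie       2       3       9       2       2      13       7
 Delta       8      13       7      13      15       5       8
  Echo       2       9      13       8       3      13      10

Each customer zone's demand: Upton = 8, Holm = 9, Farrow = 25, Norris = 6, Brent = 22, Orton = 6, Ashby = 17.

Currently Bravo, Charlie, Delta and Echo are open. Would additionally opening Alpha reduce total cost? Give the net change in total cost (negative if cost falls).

No — net change +57 (cost rises by 57).

Current service cost with {Bravo, Charlie, Delta, Echo}: 386.
Adding Alpha: each customer zone re-picks its cheapest; new service cost 286, saving 100.
Extra fixed cost: 157. Net change = 157 − 100 = 57.
(Totals: 491 → 548.)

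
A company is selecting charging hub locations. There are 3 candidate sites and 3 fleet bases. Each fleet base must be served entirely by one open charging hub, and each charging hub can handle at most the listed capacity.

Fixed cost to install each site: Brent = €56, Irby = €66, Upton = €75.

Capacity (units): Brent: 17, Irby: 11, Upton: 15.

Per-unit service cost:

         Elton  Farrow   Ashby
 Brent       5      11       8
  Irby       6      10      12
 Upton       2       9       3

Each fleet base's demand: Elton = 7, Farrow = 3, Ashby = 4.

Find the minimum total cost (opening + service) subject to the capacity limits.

Minimum total cost: 128

Open {Upton}: Elton→Upton 2·7=14, Farrow→Upton 9·3=27, Ashby→Upton 3·4=12.
Loads: Upton carries 14/15. Service 53; fixed 75; total 128.
Next best feasible plan costs 156.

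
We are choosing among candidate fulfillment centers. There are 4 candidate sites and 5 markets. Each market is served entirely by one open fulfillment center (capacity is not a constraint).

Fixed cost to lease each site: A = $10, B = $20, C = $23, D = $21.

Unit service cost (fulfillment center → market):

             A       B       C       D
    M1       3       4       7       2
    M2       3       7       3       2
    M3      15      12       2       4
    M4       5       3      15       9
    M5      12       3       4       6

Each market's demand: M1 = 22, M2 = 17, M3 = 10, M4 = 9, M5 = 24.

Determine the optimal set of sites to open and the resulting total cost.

Open B and D; minimum total cost 258.

For any fixed open set, each market goes to its cheapest open site; total = fixed + service.
{B, D}: M1→D 2·22=44, M2→D 2·17=34, M3→D 4·10=40, M4→B 3·9=27, M5→B 3·24=72. Service 217; fixed 41; total 258.
{B, C, D}: service 197 + fixed 64 = 261
{A, B, D}: service 217 + fixed 51 = 268
{A, B, C, D}: M1→D 2·22=44, M2→D 2·17=34, M3→C 2·10=20, M4→B 3·9=27, M5→B 3·24=72. Service 197; fixed 74; total 271.
(All 15 nonempty subsets were checked; B and D is lowest.)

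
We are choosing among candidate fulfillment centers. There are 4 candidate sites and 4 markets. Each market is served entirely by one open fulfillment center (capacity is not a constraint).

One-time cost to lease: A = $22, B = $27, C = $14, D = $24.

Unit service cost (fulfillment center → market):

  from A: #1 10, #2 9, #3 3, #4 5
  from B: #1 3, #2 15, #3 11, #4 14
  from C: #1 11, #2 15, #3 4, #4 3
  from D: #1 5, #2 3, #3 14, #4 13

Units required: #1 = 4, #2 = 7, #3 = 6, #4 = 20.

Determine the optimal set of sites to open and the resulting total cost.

For any fixed open set, each market goes to its cheapest open site; total = fixed + service.
{C, D}: #1→D 5·4=20, #2→D 3·7=21, #3→C 4·6=24, #4→C 3·20=60. Service 125; fixed 38; total 163.
{A, C, D}: service 119 + fixed 60 = 179
{B, C, D}: #1→B 3·4=12, #2→D 3·7=21, #3→C 4·6=24, #4→C 3·20=60. Service 117; fixed 65; total 182.
{A, B, C, D}: service 111 + fixed 87 = 198
(All 15 nonempty subsets were checked; C and D is lowest.)

Open C and D; minimum total cost 163.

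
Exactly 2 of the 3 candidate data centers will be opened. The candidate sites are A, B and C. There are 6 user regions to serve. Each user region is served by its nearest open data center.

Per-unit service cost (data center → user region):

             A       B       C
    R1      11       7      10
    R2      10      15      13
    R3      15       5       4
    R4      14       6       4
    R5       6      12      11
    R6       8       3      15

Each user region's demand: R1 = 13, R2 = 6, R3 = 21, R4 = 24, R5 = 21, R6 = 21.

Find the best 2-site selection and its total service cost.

Choose A and B; total service cost 589.

With exactly 2 open, each user region uses its cheapest among the chosen.
{A, B}: R1→B 7·13=91, R2→A 10·6=60, R3→B 5·21=105, R4→B 6·24=144, R5→A 6·21=126, R6→B 3·21=63. Service cost 589.
{B, C}: service cost 643
{A, C}: service cost 664
Among all 3 size-2 choices, {A, B} is lowest.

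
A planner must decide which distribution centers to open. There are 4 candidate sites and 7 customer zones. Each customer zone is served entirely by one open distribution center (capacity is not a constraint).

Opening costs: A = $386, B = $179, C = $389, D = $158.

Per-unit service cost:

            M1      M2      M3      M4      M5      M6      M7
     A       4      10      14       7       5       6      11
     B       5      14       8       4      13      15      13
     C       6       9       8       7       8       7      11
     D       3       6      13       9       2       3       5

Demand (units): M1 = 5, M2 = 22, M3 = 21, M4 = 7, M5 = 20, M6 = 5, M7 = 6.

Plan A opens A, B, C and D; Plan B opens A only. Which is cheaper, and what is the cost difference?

Plan B is cheaper by 375.

Plan A: {A, B, C, D}: M1→D 3·5=15, M2→D 6·22=132, M3→B 8·21=168, M4→B 4·7=28, M5→D 2·20=40, M6→D 3·5=15, M7→D 5·6=30. Service 428; fixed 1112; total 1540.
Plan B: {A}: M1→A 4·5=20, M2→A 10·22=220, M3→A 14·21=294, M4→A 7·7=49, M5→A 5·20=100, M6→A 6·5=30, M7→A 11·6=66. Service 779; fixed 386; total 1165.
Difference: |1540 − 1165| = 375.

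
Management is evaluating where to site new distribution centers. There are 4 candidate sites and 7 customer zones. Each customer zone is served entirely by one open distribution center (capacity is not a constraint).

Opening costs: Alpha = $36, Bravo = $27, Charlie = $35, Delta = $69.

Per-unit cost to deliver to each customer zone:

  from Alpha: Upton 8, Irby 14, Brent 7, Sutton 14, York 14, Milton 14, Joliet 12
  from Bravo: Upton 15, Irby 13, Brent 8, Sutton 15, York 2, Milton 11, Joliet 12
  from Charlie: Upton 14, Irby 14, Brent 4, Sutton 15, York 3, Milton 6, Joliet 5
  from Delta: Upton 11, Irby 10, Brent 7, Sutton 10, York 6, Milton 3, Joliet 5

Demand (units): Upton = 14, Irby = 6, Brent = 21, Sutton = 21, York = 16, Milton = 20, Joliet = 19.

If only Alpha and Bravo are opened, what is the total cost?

Each customer zone is assigned to its cheapest site among the open ones.
{Alpha, Bravo}: Upton→Alpha 8·14=112, Irby→Bravo 13·6=78, Brent→Alpha 7·21=147, Sutton→Alpha 14·21=294, York→Bravo 2·16=32, Milton→Bravo 11·20=220, Joliet→Alpha 12·19=228. Service 1111; fixed 63; total 1174.

Total cost: 1174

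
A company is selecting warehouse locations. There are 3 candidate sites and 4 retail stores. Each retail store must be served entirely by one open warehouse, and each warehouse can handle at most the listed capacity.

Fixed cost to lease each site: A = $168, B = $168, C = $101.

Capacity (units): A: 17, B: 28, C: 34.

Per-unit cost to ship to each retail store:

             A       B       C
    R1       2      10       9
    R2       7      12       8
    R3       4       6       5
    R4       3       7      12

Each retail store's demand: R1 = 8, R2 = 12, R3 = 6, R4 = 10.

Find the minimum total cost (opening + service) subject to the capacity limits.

Open {A, C}: R1→C 9·8=72, R2→C 8·12=96, R3→A 4·6=24, R4→A 3·10=30.
Loads: A carries 16/17, C carries 20/34. Service 222; fixed 269; total 491.
Next best feasible plan costs 497.

Minimum total cost: 491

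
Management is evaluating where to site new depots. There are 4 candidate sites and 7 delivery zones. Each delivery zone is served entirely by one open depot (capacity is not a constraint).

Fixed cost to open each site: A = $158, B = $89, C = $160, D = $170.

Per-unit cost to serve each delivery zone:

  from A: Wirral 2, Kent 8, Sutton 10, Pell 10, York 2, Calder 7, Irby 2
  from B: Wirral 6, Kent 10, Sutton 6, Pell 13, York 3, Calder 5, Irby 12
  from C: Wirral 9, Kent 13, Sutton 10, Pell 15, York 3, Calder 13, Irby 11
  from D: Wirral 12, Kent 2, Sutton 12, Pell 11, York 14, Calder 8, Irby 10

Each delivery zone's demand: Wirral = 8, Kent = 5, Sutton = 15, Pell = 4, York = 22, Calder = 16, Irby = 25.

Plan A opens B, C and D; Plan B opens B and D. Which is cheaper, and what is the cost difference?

Plan A: {B, C, D}: Wirral→B 6·8=48, Kent→D 2·5=10, Sutton→B 6·15=90, Pell→D 11·4=44, York→B 3·22=66, Calder→B 5·16=80, Irby→D 10·25=250. Service 588; fixed 419; total 1007.
Plan B: {B, D}: Wirral→B 6·8=48, Kent→D 2·5=10, Sutton→B 6·15=90, Pell→D 11·4=44, York→B 3·22=66, Calder→B 5·16=80, Irby→D 10·25=250. Service 588; fixed 259; total 847.
Difference: |1007 − 847| = 160.

Plan B is cheaper by 160.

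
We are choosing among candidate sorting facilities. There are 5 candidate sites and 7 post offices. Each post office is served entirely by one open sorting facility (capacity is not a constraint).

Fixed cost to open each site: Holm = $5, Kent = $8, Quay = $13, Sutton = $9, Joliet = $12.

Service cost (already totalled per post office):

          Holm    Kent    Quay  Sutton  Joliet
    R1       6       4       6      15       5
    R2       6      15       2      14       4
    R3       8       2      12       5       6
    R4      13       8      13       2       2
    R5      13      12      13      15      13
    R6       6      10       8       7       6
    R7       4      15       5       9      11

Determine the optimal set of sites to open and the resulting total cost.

For any fixed open set, each post office goes to its cheapest open site; total = fixed + service.
{Holm, Kent}: R1→Kent 4, R2→Holm 6, R3→Kent 2, R4→Kent 8, R5→Kent 12, R6→Holm 6, R7→Holm 4. Service 42; fixed 13; total 55.
{Holm, Sutton}: service 42 + fixed 14 = 56
{Holm, Joliet}: service 40 + fixed 17 = 57
{Holm, Kent, Quay, Sutton, Joliet}: service 32 + fixed 47 = 79
No other subset beats 55.

Open Holm and Kent; minimum total cost 55.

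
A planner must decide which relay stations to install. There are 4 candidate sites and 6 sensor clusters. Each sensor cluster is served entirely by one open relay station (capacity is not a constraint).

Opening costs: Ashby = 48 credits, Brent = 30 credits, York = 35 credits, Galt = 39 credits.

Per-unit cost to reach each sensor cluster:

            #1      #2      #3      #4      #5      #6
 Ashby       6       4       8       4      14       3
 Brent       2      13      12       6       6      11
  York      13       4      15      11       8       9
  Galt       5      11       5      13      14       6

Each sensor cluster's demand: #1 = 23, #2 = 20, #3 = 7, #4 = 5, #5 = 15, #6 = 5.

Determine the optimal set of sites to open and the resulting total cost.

For any fixed open set, each sensor cluster goes to its cheapest open site; total = fixed + service.
{Ashby, Brent}: #1→Brent 2·23=46, #2→Ashby 4·20=80, #3→Ashby 8·7=56, #4→Ashby 4·5=20, #5→Brent 6·15=90, #6→Ashby 3·5=15. Service 307; fixed 78; total 385.
{Ashby, Brent, Galt}: service 286 + fixed 117 = 403
{Brent, York, Galt}: service 311 + fixed 104 = 415
{Ashby, Brent, York, Galt}: service 286 + fixed 152 = 438
(All 15 nonempty subsets were checked; Ashby and Brent is lowest.)

Open Ashby and Brent; minimum total cost 385.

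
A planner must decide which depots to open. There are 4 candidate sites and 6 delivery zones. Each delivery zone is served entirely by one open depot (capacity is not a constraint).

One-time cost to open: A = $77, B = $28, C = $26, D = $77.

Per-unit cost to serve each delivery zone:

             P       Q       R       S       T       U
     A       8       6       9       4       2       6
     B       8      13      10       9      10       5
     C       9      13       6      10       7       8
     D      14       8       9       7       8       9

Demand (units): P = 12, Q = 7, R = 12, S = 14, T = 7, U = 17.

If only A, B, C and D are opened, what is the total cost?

Each delivery zone is assigned to its cheapest site among the open ones.
{A, B, C, D}: P→A 8·12=96, Q→A 6·7=42, R→C 6·12=72, S→A 4·14=56, T→A 2·7=14, U→B 5·17=85. Service 365; fixed 208; total 573.

Total cost: 573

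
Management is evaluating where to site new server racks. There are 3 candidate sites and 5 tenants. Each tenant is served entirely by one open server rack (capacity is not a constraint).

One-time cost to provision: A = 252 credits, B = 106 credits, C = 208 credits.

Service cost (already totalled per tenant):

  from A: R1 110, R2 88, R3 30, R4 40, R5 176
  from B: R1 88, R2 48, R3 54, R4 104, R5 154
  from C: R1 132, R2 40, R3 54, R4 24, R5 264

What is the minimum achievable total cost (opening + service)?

For any fixed open set, each tenant goes to its cheapest open site; total = fixed + service.
{B}: R1→B 88, R2→B 48, R3→B 54, R4→B 104, R5→B 154. Service 448; fixed 106; total 554.
{B, C}: R1→B 88, R2→C 40, R3→B 54, R4→C 24, R5→B 154. Service 360; fixed 314; total 674.
{A}: R1→A 110, R2→A 88, R3→A 30, R4→A 40, R5→A 176. Service 444; fixed 252; total 696.
{A, B, C}: service 336 + fixed 566 = 902
No other subset beats 554.

Minimum total cost: 554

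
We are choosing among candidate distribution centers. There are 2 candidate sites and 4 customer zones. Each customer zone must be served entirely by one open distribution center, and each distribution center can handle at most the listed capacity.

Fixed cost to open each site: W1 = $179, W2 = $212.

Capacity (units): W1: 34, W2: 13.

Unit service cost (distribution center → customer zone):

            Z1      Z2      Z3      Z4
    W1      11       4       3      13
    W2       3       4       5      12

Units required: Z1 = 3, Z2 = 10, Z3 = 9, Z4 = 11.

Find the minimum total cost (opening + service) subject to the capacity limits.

Open {W1}: Z1→W1 11·3=33, Z2→W1 4·10=40, Z3→W1 3·9=27, Z4→W1 13·11=143.
Loads: W1 carries 33/34. Service 243; fixed 179; total 422.
Next best feasible plan costs 610.

Minimum total cost: 422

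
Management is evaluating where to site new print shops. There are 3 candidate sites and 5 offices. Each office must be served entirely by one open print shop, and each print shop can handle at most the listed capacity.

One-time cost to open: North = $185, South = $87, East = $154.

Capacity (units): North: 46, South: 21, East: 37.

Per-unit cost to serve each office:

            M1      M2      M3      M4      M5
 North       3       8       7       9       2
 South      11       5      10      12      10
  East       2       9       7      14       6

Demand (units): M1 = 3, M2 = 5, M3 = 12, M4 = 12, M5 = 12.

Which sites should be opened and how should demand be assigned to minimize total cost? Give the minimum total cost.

Open {North}: M1→North 3·3=9, M2→North 8·5=40, M3→North 7·12=84, M4→North 9·12=108, M5→North 2·12=24.
Loads: North carries 44/46. Service 265; fixed 185; total 450.
Next best feasible plan costs 522.

Minimum total cost: 450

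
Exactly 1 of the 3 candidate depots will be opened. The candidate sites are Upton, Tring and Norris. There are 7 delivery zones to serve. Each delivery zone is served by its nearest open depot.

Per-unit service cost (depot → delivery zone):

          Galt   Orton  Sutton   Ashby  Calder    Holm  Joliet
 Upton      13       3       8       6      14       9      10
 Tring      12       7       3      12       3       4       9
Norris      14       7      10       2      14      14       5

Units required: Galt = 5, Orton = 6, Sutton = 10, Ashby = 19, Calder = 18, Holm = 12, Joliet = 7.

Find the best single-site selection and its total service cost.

With exactly 1 open, each delivery zone uses its cheapest among the chosen.
{Tring}: Galt→Tring 12·5=60, Orton→Tring 7·6=42, Sutton→Tring 3·10=30, Ashby→Tring 12·19=228, Calder→Tring 3·18=54, Holm→Tring 4·12=48, Joliet→Tring 9·7=63. Service cost 525.
{Norris}: service cost 705
{Upton}: service cost 707
Among all 3 size-1 choices, {Tring} is lowest.

Choose Tring only; total service cost 525.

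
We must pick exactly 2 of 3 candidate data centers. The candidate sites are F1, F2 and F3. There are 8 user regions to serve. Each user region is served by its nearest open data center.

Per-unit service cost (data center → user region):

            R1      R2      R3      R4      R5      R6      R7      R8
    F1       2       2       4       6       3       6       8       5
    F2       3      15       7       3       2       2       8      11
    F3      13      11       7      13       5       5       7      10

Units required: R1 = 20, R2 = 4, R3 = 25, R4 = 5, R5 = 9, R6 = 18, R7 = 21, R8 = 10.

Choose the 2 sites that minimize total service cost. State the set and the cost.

Choose F1 and F2; total service cost 435.

With exactly 2 open, each user region uses its cheapest among the chosen.
{F1, F2}: R1→F1 2·20=40, R2→F1 2·4=8, R3→F1 4·25=100, R4→F2 3·5=15, R5→F2 2·9=18, R6→F2 2·18=36, R7→F1 8·21=168, R8→F1 5·10=50. Service cost 435.
{F1, F3}: service cost 492
{F2, F3}: service cost 595
Among all 3 size-2 choices, {F1, F2} is lowest.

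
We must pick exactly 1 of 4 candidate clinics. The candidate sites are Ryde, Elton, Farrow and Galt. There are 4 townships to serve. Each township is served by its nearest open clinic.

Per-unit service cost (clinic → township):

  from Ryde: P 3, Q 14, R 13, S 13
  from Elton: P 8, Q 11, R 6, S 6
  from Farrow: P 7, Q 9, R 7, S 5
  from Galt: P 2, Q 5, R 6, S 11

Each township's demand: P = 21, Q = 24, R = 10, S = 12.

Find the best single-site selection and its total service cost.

Choose Galt only; total service cost 354.

With exactly 1 open, each township uses its cheapest among the chosen.
{Galt}: P→Galt 2·21=42, Q→Galt 5·24=120, R→Galt 6·10=60, S→Galt 11·12=132. Service cost 354.
{Farrow}: service cost 493
{Elton}: service cost 564
Among all 4 size-1 choices, {Galt} is lowest.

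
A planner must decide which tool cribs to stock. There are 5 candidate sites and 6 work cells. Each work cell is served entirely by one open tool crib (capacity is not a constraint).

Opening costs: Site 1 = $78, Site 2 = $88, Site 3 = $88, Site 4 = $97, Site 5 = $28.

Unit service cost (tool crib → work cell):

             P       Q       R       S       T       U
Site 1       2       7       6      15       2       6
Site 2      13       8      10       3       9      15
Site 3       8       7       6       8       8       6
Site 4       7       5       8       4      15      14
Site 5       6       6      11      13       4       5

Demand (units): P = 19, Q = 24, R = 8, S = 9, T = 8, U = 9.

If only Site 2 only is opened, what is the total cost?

Each work cell is assigned to its cheapest site among the open ones.
{Site 2}: P→Site 2 13·19=247, Q→Site 2 8·24=192, R→Site 2 10·8=80, S→Site 2 3·9=27, T→Site 2 9·8=72, U→Site 2 15·9=135. Service 753; fixed 88; total 841.

Total cost: 841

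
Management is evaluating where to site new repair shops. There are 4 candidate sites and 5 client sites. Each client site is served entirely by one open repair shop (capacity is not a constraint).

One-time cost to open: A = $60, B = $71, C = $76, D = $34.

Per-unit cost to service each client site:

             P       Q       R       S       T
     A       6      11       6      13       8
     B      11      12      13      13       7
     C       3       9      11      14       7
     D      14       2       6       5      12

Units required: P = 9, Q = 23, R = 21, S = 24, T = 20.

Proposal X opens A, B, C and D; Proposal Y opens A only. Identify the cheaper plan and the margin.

Proposal X is cheaper by 265.

Proposal X: {A, B, C, D}: P→C 3·9=27, Q→D 2·23=46, R→A 6·21=126, S→D 5·24=120, T→B 7·20=140. Service 459; fixed 241; total 700.
Proposal Y: {A}: P→A 6·9=54, Q→A 11·23=253, R→A 6·21=126, S→A 13·24=312, T→A 8·20=160. Service 905; fixed 60; total 965.
Difference: |700 − 965| = 265.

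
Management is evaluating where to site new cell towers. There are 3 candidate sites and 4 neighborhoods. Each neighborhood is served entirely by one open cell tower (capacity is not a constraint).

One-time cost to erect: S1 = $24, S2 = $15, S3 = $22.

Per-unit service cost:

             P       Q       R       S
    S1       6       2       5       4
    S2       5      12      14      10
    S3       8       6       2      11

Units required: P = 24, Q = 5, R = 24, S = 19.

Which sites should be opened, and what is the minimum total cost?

For any fixed open set, each neighborhood goes to its cheapest open site; total = fixed + service.
{S1, S2, S3}: P→S2 5·24=120, Q→S1 2·5=10, R→S3 2·24=48, S→S1 4·19=76. Service 254; fixed 61; total 315.
{S1, S3}: service 278 + fixed 46 = 324
{S1, S2}: service 326 + fixed 39 = 365
{S2}: P→S2 5·24=120, Q→S2 12·5=60, R→S2 14·24=336, S→S2 10·19=190. Service 706; fixed 15; total 721.
No other subset beats 315.

Open S1, S2 and S3; minimum total cost 315.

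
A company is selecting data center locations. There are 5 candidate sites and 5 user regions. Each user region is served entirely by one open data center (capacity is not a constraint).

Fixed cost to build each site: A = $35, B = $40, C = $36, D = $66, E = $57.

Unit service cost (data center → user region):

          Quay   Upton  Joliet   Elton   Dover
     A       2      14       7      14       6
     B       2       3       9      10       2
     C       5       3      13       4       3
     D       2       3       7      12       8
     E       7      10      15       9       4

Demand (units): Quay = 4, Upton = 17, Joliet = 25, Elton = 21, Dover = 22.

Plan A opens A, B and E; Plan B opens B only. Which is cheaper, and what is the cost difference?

Plan A: {A, B, E}: Quay→A 2·4=8, Upton→B 3·17=51, Joliet→A 7·25=175, Elton→E 9·21=189, Dover→B 2·22=44. Service 467; fixed 132; total 599.
Plan B: {B}: Quay→B 2·4=8, Upton→B 3·17=51, Joliet→B 9·25=225, Elton→B 10·21=210, Dover→B 2·22=44. Service 538; fixed 40; total 578.
Difference: |599 − 578| = 21.

Plan B is cheaper by 21.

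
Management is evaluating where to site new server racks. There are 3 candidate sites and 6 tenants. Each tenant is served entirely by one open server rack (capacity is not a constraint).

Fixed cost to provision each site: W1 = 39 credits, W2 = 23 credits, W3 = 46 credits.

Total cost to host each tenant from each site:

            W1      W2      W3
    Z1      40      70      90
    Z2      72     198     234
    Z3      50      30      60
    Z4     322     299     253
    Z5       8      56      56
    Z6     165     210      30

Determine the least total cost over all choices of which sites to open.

For any fixed open set, each tenant goes to its cheapest open site; total = fixed + service.
{W1, W3}: Z1→W1 40, Z2→W1 72, Z3→W1 50, Z4→W3 253, Z5→W1 8, Z6→W3 30. Service 453; fixed 85; total 538.
{W1, W2, W3}: service 433 + fixed 108 = 541
{W1, W2}: service 614 + fixed 62 = 676
{W2}: Z1→W2 70, Z2→W2 198, Z3→W2 30, Z4→W2 299, Z5→W2 56, Z6→W2 210. Service 863; fixed 23; total 886.
(All 7 nonempty subsets were checked; W1 and W3 is lowest.)

Minimum total cost: 538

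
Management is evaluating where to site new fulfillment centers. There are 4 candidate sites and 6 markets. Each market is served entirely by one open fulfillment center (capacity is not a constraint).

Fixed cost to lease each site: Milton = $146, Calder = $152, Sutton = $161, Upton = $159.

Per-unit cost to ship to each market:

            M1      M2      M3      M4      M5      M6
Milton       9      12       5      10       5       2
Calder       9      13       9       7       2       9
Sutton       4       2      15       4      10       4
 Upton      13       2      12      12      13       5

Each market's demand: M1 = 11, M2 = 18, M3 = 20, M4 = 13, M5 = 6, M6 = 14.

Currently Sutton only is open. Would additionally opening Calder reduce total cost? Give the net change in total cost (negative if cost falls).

Current service cost with {Sutton}: 548.
Adding Calder: each market re-picks its cheapest; new service cost 380, saving 168.
Extra fixed cost: 152. Net change = 152 − 168 = -16.
(Totals: 709 → 693.)

Yes — net change −16 (cost falls by 16).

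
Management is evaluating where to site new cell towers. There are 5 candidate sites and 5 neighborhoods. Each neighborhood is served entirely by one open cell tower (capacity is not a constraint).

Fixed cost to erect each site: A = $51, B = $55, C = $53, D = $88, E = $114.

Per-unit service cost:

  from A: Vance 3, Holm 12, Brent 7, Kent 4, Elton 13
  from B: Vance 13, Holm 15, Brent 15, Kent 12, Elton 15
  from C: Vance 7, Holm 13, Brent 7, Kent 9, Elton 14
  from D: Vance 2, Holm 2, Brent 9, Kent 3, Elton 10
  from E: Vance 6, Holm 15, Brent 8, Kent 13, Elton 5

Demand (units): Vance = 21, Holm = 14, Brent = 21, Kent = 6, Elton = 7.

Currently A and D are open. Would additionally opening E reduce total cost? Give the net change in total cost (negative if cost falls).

Current service cost with {A, D}: 305.
Adding E: each neighborhood re-picks its cheapest; new service cost 270, saving 35.
Extra fixed cost: 114. Net change = 114 − 35 = 79.
(Totals: 444 → 523.)

No — net change +79 (cost rises by 79).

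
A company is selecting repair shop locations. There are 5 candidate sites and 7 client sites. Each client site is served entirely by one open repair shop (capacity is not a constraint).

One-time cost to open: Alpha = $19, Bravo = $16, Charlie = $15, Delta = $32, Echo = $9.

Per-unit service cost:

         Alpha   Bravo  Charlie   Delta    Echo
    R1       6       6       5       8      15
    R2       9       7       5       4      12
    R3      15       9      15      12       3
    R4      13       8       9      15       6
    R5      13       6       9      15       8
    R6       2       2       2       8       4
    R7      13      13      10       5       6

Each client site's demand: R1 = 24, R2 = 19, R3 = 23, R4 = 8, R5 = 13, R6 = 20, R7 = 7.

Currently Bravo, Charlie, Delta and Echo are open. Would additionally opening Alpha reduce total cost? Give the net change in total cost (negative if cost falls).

Current service cost with {Bravo, Charlie, Delta, Echo}: 466.
Adding Alpha: each client site re-picks its cheapest; new service cost 466, saving 0.
Extra fixed cost: 19. Net change = 19 − 0 = 19.
(Totals: 538 → 557.)

No — net change +19 (cost rises by 19).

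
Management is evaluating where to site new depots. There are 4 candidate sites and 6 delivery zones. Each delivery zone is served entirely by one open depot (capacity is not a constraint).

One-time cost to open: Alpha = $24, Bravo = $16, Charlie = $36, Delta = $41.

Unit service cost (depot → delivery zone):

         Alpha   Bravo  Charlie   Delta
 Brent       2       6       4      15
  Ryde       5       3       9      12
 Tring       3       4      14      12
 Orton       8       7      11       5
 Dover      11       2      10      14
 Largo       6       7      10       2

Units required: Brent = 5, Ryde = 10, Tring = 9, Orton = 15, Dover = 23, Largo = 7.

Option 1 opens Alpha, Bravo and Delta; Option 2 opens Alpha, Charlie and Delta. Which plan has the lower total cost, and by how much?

Option 1 is cheaper by 224.

Option 1: {Alpha, Bravo, Delta}: Brent→Alpha 2·5=10, Ryde→Bravo 3·10=30, Tring→Alpha 3·9=27, Orton→Delta 5·15=75, Dover→Bravo 2·23=46, Largo→Delta 2·7=14. Service 202; fixed 81; total 283.
Option 2: {Alpha, Charlie, Delta}: Brent→Alpha 2·5=10, Ryde→Alpha 5·10=50, Tring→Alpha 3·9=27, Orton→Delta 5·15=75, Dover→Charlie 10·23=230, Largo→Delta 2·7=14. Service 406; fixed 101; total 507.
Difference: |283 − 507| = 224.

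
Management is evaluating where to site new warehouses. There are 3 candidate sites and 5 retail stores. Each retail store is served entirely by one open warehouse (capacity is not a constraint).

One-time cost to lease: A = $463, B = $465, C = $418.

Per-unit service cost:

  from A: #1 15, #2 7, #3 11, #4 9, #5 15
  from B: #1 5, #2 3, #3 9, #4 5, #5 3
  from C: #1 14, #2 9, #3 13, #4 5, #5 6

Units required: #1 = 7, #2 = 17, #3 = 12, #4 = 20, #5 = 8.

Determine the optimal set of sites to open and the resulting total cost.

For any fixed open set, each retail store goes to its cheapest open site; total = fixed + service.
{B}: #1→B 5·7=35, #2→B 3·17=51, #3→B 9·12=108, #4→B 5·20=100, #5→B 3·8=24. Service 318; fixed 465; total 783.
{C}: service 555 + fixed 418 = 973
{A}: service 656 + fixed 463 = 1119
{A, B, C}: service 318 + fixed 1346 = 1664
No other subset beats 783.

Open B only; minimum total cost 783.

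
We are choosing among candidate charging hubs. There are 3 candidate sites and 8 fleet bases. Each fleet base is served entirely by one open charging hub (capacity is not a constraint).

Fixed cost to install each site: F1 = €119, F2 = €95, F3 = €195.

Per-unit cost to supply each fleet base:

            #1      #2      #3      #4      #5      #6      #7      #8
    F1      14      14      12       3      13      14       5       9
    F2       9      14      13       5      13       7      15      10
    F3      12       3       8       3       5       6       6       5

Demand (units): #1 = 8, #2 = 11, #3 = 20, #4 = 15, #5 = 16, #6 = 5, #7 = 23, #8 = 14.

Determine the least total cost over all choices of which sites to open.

For any fixed open set, each fleet base goes to its cheapest open site; total = fixed + service.
{F3}: #1→F3 12·8=96, #2→F3 3·11=33, #3→F3 8·20=160, #4→F3 3·15=45, #5→F3 5·16=80, #6→F3 6·5=30, #7→F3 6·23=138, #8→F3 5·14=70. Service 652; fixed 195; total 847.
{F2, F3}: #1→F2 9·8=72, #2→F3 3·11=33, #3→F3 8·20=160, #4→F3 3·15=45, #5→F3 5·16=80, #6→F3 6·5=30, #7→F3 6·23=138, #8→F3 5·14=70. Service 628; fixed 290; total 918.
{F1, F3}: service 629 + fixed 314 = 943
{F1, F2, F3}: service 605 + fixed 409 = 1014
(All 7 nonempty subsets were checked; F3 only is lowest.)

Minimum total cost: 847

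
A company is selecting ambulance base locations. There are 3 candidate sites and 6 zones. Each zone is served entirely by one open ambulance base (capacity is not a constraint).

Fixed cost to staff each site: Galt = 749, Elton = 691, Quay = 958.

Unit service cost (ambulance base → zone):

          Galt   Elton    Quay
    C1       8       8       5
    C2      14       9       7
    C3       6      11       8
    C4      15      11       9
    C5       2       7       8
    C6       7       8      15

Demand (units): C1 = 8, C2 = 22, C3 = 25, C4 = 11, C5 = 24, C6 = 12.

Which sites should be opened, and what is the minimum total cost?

For any fixed open set, each zone goes to its cheapest open site; total = fixed + service.
{Galt}: C1→Galt 8·8=64, C2→Galt 14·22=308, C3→Galt 6·25=150, C4→Galt 15·11=165, C5→Galt 2·24=48, C6→Galt 7·12=84. Service 819; fixed 749; total 1568.
{Elton}: service 922 + fixed 691 = 1613
{Quay}: C1→Quay 5·8=40, C2→Quay 7·22=154, C3→Quay 8·25=200, C4→Quay 9·11=99, C5→Quay 8·24=192, C6→Quay 15·12=180. Service 865; fixed 958; total 1823.
{Galt, Elton, Quay}: service 575 + fixed 2398 = 2973
No other subset beats 1568.

Open Galt only; minimum total cost 1568.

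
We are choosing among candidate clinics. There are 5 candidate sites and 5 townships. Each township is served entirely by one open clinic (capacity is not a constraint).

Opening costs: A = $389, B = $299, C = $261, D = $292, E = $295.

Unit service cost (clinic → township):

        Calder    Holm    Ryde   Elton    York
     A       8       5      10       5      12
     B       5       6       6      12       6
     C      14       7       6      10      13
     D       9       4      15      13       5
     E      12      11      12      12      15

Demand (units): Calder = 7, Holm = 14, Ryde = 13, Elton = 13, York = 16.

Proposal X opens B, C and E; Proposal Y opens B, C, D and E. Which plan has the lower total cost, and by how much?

Proposal X: {B, C, E}: Calder→B 5·7=35, Holm→B 6·14=84, Ryde→B 6·13=78, Elton→C 10·13=130, York→B 6·16=96. Service 423; fixed 855; total 1278.
Proposal Y: {B, C, D, E}: Calder→B 5·7=35, Holm→D 4·14=56, Ryde→B 6·13=78, Elton→C 10·13=130, York→D 5·16=80. Service 379; fixed 1147; total 1526.
Difference: |1278 − 1526| = 248.

Proposal X is cheaper by 248.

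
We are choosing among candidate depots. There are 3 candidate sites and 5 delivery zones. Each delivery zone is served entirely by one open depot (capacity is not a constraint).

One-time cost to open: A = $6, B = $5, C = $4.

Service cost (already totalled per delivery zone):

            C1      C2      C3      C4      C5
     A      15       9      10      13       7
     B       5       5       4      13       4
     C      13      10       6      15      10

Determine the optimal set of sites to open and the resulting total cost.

For any fixed open set, each delivery zone goes to its cheapest open site; total = fixed + service.
{B}: C1→B 5, C2→B 5, C3→B 4, C4→B 13, C5→B 4. Service 31; fixed 5; total 36.
{B, C}: C1→B 5, C2→B 5, C3→B 4, C4→B 13, C5→B 4. Service 31; fixed 9; total 40.
{A, B}: service 31 + fixed 11 = 42
{A, B, C}: service 31 + fixed 15 = 46
No other subset beats 36.

Open B only; minimum total cost 36.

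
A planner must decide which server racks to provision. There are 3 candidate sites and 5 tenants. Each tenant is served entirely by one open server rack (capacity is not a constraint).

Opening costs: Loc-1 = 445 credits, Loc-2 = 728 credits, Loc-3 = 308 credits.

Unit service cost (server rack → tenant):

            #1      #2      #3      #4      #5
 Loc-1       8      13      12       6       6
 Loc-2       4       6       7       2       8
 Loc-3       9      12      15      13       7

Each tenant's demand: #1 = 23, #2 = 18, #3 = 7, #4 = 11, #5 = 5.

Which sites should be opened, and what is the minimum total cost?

For any fixed open set, each tenant goes to its cheapest open site; total = fixed + service.
{Loc-3}: #1→Loc-3 9·23=207, #2→Loc-3 12·18=216, #3→Loc-3 15·7=105, #4→Loc-3 13·11=143, #5→Loc-3 7·5=35. Service 706; fixed 308; total 1014.
{Loc-2}: #1→Loc-2 4·23=92, #2→Loc-2 6·18=108, #3→Loc-2 7·7=49, #4→Loc-2 2·11=22, #5→Loc-2 8·5=40. Service 311; fixed 728; total 1039.
{Loc-1}: #1→Loc-1 8·23=184, #2→Loc-1 13·18=234, #3→Loc-1 12·7=84, #4→Loc-1 6·11=66, #5→Loc-1 6·5=30. Service 598; fixed 445; total 1043.
{Loc-1, Loc-2, Loc-3}: service 301 + fixed 1481 = 1782
(All 7 nonempty subsets were checked; Loc-3 only is lowest.)

Open Loc-3 only; minimum total cost 1014.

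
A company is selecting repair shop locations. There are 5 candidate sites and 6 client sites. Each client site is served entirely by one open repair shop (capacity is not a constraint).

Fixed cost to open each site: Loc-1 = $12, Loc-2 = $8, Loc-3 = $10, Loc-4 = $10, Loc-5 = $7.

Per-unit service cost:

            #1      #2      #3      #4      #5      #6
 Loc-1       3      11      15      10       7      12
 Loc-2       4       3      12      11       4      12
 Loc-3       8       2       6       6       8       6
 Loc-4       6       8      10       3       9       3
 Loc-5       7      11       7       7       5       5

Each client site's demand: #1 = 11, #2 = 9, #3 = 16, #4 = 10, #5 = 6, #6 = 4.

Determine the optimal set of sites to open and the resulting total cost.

For any fixed open set, each client site goes to its cheapest open site; total = fixed + service.
{Loc-2, Loc-3, Loc-4}: #1→Loc-2 4·11=44, #2→Loc-3 2·9=18, #3→Loc-3 6·16=96, #4→Loc-4 3·10=30, #5→Loc-2 4·6=24, #6→Loc-4 3·4=12. Service 224; fixed 28; total 252.
{Loc-1, Loc-2, Loc-3, Loc-4}: #1→Loc-1 3·11=33, #2→Loc-3 2·9=18, #3→Loc-3 6·16=96, #4→Loc-4 3·10=30, #5→Loc-2 4·6=24, #6→Loc-4 3·4=12. Service 213; fixed 40; total 253.
{Loc-1, Loc-3, Loc-4, Loc-5}: service 219 + fixed 39 = 258
{Loc-1, Loc-2, Loc-3, Loc-4, Loc-5}: service 213 + fixed 47 = 260
No other subset beats 252.

Open Loc-2, Loc-3 and Loc-4; minimum total cost 252.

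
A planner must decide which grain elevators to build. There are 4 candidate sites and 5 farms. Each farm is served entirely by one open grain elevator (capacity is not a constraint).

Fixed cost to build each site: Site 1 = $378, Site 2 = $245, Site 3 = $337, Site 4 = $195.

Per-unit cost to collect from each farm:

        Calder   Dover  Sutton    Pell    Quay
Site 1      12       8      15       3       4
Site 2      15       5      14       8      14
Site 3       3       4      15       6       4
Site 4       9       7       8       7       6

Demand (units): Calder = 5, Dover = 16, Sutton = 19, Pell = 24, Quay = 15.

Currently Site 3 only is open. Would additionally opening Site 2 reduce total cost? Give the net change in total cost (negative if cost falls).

No — net change +226 (cost rises by 226).

Current service cost with {Site 3}: 568.
Adding Site 2: each farm re-picks its cheapest; new service cost 549, saving 19.
Extra fixed cost: 245. Net change = 245 − 19 = 226.
(Totals: 905 → 1131.)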